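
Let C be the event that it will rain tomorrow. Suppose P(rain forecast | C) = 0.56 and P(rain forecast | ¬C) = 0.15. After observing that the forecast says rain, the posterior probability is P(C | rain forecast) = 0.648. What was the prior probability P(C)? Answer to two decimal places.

P(C) = 0.33

In odds form, posterior odds = prior odds × likelihood ratio, so prior odds = posterior odds ÷ LR.
Posterior odds = 0.648/(1−0.648) = 1.8409. LR = 0.56/0.15 = 3.7333.
Prior odds = 1.8409/3.7333 = 0.4931, so P(C) = 0.4931/(1+0.4931) ≈ 0.33.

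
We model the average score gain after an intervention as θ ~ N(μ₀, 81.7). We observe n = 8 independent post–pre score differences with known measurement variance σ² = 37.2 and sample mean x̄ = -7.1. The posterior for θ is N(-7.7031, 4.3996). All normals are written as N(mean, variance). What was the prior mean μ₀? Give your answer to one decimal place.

μ₀ = -18.3

The posterior mean is a precision-weighted average: μ_n = (τ₀μ₀ + τ_data·x̄)/(τ₀+τ_data), with τ₀=1/σ₀² and τ_data=n/σ².
Here τ₀ = 1/81.7 = 0.012240 and τ_data = 8/37.2 = 0.215054, so τ_n = 0.227294.
Rearranging for μ₀: μ₀ = (μ_n·τ_n − τ_data·x̄)/τ₀ = (-7.7031·0.227294 − 0.215054·-7.1) / 0.012240 = -0.223985/0.012240 ≈ -18.3.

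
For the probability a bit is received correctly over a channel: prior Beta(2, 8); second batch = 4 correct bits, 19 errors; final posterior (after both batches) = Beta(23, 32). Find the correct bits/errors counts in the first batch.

17 correct bits and 5 errors

Because Beta–binomial updating is additive in the counts, the combined data contributed (α_post−α_prior, β_post−β_prior) successes and failures.
Total across both batches: 23−2=21 correct bits, 32−8=24 errors.
Subtract the second batch: 21−4=17 correct bits and 24−19=5 errors.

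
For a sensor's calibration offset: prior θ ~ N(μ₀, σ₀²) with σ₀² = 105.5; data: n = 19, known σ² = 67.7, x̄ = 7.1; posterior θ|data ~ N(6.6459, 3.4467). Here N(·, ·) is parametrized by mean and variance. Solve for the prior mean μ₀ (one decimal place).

μ₀ = -6.8

With known observation variance, the Normal–Normal posterior has precision τ_n = τ₀ + n/σ² and mean μ_n = (τ₀μ₀ + (n/σ²)x̄)/τ_n.
Here τ₀ = 1/105.5 = 0.009479 and τ_data = 19/67.7 = 0.280650, so τ_n = 0.290129.
Rearranging for μ₀: μ₀ = (μ_n·τ_n − τ_data·x̄)/τ₀ = (6.6459·0.290129 − 0.280650·7.1) / 0.009479 = -0.064447/0.009479 ≈ -6.8.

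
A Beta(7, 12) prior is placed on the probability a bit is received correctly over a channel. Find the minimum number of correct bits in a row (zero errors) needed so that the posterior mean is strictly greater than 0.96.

k = 282

After k correct bits and 0 errors the posterior is Beta(7+k, 12), with mean (7+k)/(7+12+k).
Set (7+k)/(19+k) > 0.96 and solve: k > (0.96·19 − 7)/(1 − 0.96) = 281.000.
The smallest integer exceeding 281.000 is 282, and checking k=282: (289)/(301) = 0.9601 > 0.96.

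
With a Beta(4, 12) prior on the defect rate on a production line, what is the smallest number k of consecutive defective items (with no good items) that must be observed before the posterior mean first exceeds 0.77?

k = 37

After k defective items and 0 good items the posterior is Beta(4+k, 12), with mean (4+k)/(4+12+k).
Set (4+k)/(16+k) > 0.77 and solve: k > (0.77·16 − 4)/(1 − 0.77) = 36.174.
The smallest integer exceeding 36.174 is 37, and checking k=37: (41)/(53) = 0.7736 > 0.77.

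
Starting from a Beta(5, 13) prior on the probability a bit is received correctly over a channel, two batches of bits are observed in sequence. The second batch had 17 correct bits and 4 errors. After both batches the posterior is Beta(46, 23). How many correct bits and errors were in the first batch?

24 correct bits and 6 errors

Sequential conjugate updates are equivalent to a single update on the pooled data, so total successes = posterior α − prior α and total failures = posterior β − prior β.
Total across both batches: 46−5=41 correct bits, 23−13=10 errors.
Subtract the second batch: 41−17=24 correct bits and 10−4=6 errors.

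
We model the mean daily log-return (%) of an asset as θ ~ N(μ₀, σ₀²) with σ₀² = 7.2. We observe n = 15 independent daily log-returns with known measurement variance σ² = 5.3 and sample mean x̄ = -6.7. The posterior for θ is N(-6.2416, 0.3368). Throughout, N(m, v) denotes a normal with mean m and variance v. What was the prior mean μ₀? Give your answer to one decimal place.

μ₀ = 3.1

With known observation variance, the Normal–Normal posterior has precision τ_n = τ₀ + n/σ² and mean μ_n = (τ₀μ₀ + (n/σ²)x̄)/τ_n.
Here τ₀ = 1/7.2 = 0.138889 and τ_data = 15/5.3 = 2.830189, so τ_n = 2.969078.
Rearranging for μ₀: μ₀ = (μ_n·τ_n − τ_data·x̄)/τ₀ = (-6.2416·2.969078 − 2.830189·-6.7) / 0.138889 = 0.430469/0.138889 ≈ 3.1.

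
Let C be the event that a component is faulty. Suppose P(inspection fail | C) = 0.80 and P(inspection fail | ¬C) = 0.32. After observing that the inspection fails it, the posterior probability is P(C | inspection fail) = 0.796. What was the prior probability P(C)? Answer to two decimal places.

In odds form, posterior odds = prior odds × likelihood ratio, so prior odds = posterior odds ÷ LR.
Posterior odds = 0.796/(1−0.796) = 3.9020. LR = 0.80/0.32 = 2.5000.
Prior odds = 3.9020/2.5000 = 1.5608, so P(C) = 1.5608/(1+1.5608) ≈ 0.61.

P(C) = 0.61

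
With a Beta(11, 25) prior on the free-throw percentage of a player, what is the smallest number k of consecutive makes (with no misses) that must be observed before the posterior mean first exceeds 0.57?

k = 23

After k makes and 0 misses the posterior is Beta(11+k, 25), with mean (11+k)/(11+25+k).
Set (11+k)/(36+k) > 0.57 and solve: k > (0.57·36 − 11)/(1 − 0.57) = 22.140.
The smallest integer exceeding 22.140 is 23, and checking k=23: (34)/(59) = 0.5763 > 0.57.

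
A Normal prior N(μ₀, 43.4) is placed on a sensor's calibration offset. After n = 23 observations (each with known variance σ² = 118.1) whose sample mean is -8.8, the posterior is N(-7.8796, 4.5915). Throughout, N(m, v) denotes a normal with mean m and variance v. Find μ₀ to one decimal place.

μ₀ = -0.1

The posterior mean is a precision-weighted average: μ_n = (τ₀μ₀ + τ_data·x̄)/(τ₀+τ_data), with τ₀=1/σ₀² and τ_data=n/σ².
Here τ₀ = 1/43.4 = 0.023041 and τ_data = 23/118.1 = 0.194750, so τ_n = 0.217791.
Rearranging for μ₀: μ₀ = (μ_n·τ_n − τ_data·x̄)/τ₀ = (-7.8796·0.217791 − 0.194750·-8.8) / 0.023041 = -0.002306/0.023041 ≈ -0.1.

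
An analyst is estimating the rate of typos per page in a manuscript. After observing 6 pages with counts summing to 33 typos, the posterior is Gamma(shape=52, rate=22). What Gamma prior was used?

Gamma–Poisson conjugacy: posterior shape = α + Σxᵢ, posterior rate = β + n.
So α = 52 − 33 = 19 and β = 22 − 6 = 16.

Gamma(shape=19, rate=16)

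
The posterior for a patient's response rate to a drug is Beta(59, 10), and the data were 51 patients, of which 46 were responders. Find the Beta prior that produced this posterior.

A Beta(α, β) prior with s successes and f failures in binomial data gives a Beta(α+s, β+f) posterior.
Subtract the data counts: 59−46=13, 10−5=5.

Beta(13, 5)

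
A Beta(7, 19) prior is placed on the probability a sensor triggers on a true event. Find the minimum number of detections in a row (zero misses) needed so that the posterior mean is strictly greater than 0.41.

k = 7

After k detections and 0 misses the posterior is Beta(7+k, 19), with mean (7+k)/(7+19+k).
Set (7+k)/(26+k) > 0.41 and solve: k > (0.41·26 − 7)/(1 − 0.41) = 6.203.
The smallest integer exceeding 6.203 is 7, and checking k=7: (14)/(33) = 0.4242 > 0.41.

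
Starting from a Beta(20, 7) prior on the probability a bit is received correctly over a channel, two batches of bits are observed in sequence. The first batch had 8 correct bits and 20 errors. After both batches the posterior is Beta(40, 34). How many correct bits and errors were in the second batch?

12 correct bits and 7 errors

Because Beta–binomial updating is additive in the counts, the combined data contributed (α_post−α_prior, β_post−β_prior) successes and failures.
Total across both batches: 40−20=20 correct bits, 34−7=27 errors.
Subtract the first batch: 20−8=12 correct bits and 27−20=7 errors.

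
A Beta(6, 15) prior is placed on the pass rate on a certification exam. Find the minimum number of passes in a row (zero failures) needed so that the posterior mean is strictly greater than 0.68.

k = 26

After k passes and 0 failures the posterior is Beta(6+k, 15), with mean (6+k)/(6+15+k).
Set (6+k)/(21+k) > 0.68 and solve: k > (0.68·21 − 6)/(1 − 0.68) = 25.875.
The smallest integer exceeding 25.875 is 26, and checking k=26: (32)/(47) = 0.6809 > 0.68.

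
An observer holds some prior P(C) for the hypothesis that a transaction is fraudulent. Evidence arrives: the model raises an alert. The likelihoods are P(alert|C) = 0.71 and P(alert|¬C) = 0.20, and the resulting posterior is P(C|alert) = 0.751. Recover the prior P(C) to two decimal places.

P(C) = 0.46

In odds form, posterior odds = prior odds × likelihood ratio, so prior odds = posterior odds ÷ LR.
Posterior odds = 0.751/(1−0.751) = 3.0161. LR = 0.71/0.20 = 3.5500.
Prior odds = 3.0161/3.5500 = 0.8496, so P(C) = 0.8496/(1+0.8496) ≈ 0.46.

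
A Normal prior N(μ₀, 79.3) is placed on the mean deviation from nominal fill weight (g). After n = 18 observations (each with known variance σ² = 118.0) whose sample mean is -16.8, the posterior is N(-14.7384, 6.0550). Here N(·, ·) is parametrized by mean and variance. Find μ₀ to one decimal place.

μ₀ = 10.2

The posterior mean is a precision-weighted average: μ_n = (τ₀μ₀ + τ_data·x̄)/(τ₀+τ_data), with τ₀=1/σ₀² and τ_data=n/σ².
Here τ₀ = 1/79.3 = 0.012610 and τ_data = 18/118.0 = 0.152542, so τ_n = 0.165152.
Rearranging for μ₀: μ₀ = (μ_n·τ_n − τ_data·x̄)/τ₀ = (-14.7384·0.165152 − 0.152542·-16.8) / 0.012610 = 0.128629/0.012610 ≈ 10.2.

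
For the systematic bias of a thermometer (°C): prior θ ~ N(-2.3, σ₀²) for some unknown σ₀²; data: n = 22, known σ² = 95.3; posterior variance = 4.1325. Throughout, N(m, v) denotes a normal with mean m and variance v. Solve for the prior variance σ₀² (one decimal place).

σ₀² = 89.8

For the Normal–Normal model with known σ², precisions add: τ_n = τ₀ + n/σ².
So 1/σ₀² = 1/4.1325 − 22/95.3 = 0.241984 − 0.230850 = 0.011134.
Hence σ₀² = 1/0.011134 ≈ 89.8.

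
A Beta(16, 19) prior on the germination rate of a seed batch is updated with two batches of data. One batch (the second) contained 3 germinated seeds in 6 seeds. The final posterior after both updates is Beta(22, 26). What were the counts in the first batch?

Sequential conjugate updates are equivalent to a single update on the pooled data, so total successes = posterior α − prior α and total failures = posterior β − prior β.
Total across both batches: 22−16=6 germinated seeds, 26−19=7 non-germinating seeds.
Subtract the second batch: 6−3=3 germinated seeds and 7−3=4 non-germinating seeds.

3 germinated seeds and 4 non-germinating seeds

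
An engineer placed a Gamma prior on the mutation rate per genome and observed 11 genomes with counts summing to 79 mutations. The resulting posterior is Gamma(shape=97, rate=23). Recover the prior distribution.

Gamma–Poisson conjugacy: posterior shape = α + Σxᵢ, posterior rate = β + n.
So α = 97 − 79 = 18 and β = 23 − 11 = 12.

Gamma(shape=18, rate=12)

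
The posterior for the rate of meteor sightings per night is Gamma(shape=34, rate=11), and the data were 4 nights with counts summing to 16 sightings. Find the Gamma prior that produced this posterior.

Gamma–Poisson conjugacy: posterior shape = α + Σxᵢ, posterior rate = β + n.
So α = 34 − 16 = 18 and β = 11 − 4 = 7.

Gamma(shape=18, rate=7)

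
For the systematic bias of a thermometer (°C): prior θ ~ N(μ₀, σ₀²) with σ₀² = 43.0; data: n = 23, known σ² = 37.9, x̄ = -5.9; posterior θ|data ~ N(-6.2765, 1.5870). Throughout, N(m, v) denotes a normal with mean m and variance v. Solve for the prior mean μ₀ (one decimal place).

μ₀ = -16.1

The posterior mean is a precision-weighted average: μ_n = (τ₀μ₀ + τ_data·x̄)/(τ₀+τ_data), with τ₀=1/σ₀² and τ_data=n/σ².
Here τ₀ = 1/43.0 = 0.023256 and τ_data = 23/37.9 = 0.606860, so τ_n = 0.630116.
Rearranging for μ₀: μ₀ = (μ_n·τ_n − τ_data·x̄)/τ₀ = (-6.2765·0.630116 − 0.606860·-5.9) / 0.023256 = -0.374449/0.023256 ≈ -16.1.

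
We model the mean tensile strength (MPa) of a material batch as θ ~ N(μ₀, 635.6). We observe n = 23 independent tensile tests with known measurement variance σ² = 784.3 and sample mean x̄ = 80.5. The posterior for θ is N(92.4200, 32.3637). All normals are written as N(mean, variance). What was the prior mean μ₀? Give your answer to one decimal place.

The posterior mean is a precision-weighted average: μ_n = (τ₀μ₀ + τ_data·x̄)/(τ₀+τ_data), with τ₀=1/σ₀² and τ_data=n/σ².
Here τ₀ = 1/635.6 = 0.001573 and τ_data = 23/784.3 = 0.029326, so τ_n = 0.030899.
Rearranging for μ₀: μ₀ = (μ_n·τ_n − τ_data·x̄)/τ₀ = (92.4200·0.030899 − 0.029326·80.5) / 0.001573 = 0.494943/0.001573 ≈ 314.6.

μ₀ = 314.6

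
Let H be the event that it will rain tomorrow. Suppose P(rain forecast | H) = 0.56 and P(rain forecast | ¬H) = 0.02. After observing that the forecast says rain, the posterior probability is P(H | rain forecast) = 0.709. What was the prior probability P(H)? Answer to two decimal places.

In odds form, posterior odds = prior odds × likelihood ratio, so prior odds = posterior odds ÷ LR.
Posterior odds = 0.709/(1−0.709) = 2.4364. LR = 0.56/0.02 = 28.0000.
Prior odds = 2.4364/28.0000 = 0.0870, so P(H) = 0.0870/(1+0.0870) ≈ 0.08.

P(H) = 0.08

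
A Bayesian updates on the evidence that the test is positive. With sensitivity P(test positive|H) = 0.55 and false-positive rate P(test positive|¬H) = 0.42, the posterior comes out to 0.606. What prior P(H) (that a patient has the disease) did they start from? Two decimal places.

In odds form, posterior odds = prior odds × likelihood ratio, so prior odds = posterior odds ÷ LR.
Posterior odds = 0.606/(1−0.606) = 1.5381. LR = 0.55/0.42 = 1.3095.
Prior odds = 1.5381/1.3095 = 1.1746, so P(H) = 1.1746/(1+1.1746) ≈ 0.54.

P(H) = 0.54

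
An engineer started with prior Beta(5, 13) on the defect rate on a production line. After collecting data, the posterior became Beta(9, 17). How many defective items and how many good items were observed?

A Beta(α, β) prior with s successes and f failures in binomial data gives a Beta(α+s, β+f) posterior.
So s = 9 − 5 = 4 and f = 17 − 13 = 4.

4 defective items and 4 good items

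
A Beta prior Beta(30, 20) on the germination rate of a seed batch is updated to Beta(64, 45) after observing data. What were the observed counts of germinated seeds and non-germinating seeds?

A Beta(α, β) prior with s successes and f failures in binomial data gives a Beta(α+s, β+f) posterior.
Match parameters: s=64−30=34, f=45−20=25.

34 germinated seeds and 25 non-germinating seeds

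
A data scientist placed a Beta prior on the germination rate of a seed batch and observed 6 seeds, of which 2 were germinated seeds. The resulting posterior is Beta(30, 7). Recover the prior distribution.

Beta(28, 3)

A Beta(α, β) prior with s successes and f failures in binomial data gives a Beta(α+s, β+f) posterior.
So α = 30 − 2 = 28 and β = 7 − 4 = 3.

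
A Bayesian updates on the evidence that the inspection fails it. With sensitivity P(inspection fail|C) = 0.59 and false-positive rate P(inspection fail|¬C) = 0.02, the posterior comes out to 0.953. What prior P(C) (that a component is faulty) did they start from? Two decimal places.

P(C) = 0.41

In odds form, posterior odds = prior odds × likelihood ratio, so prior odds = posterior odds ÷ LR.
Posterior odds = 0.953/(1−0.953) = 20.2766. LR = 0.59/0.02 = 29.5000.
Prior odds = 20.2766/29.5000 = 0.6873, so P(C) = 0.6873/(1+0.6873) ≈ 0.41.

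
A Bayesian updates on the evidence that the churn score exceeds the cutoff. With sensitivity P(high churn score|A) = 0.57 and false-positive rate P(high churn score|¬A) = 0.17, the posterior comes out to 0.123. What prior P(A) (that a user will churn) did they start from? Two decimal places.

P(A) = 0.04

In odds form, posterior odds = prior odds × likelihood ratio, so prior odds = posterior odds ÷ LR.
Posterior odds = 0.123/(1−0.123) = 0.1403. LR = 0.57/0.17 = 3.3529.
Prior odds = 0.1403/3.3529 = 0.0418, so P(A) = 0.0418/(1+0.0418) ≈ 0.04.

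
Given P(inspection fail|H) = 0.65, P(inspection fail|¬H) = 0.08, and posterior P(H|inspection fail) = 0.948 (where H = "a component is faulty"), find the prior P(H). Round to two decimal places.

P(H) = 0.69

Bayes' rule in odds form gives O(H|E) = O(H)·[P(E|H)/P(E|¬H)], hence O(H) = O(H|E)/LR.
Posterior odds = 0.948/(1−0.948) = 18.2308. LR = 0.65/0.08 = 8.1250.
Prior odds = 18.2308/8.1250 = 2.2438, so P(H) = 2.2438/(1+2.2438) ≈ 0.69.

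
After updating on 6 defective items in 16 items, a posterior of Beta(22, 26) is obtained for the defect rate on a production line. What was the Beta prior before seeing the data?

Beta(16, 16)

Under Beta–binomial conjugacy the posterior parameters are (a+s, b+f).
So a = 22 − 6 = 16 and b = 26 − 10 = 16.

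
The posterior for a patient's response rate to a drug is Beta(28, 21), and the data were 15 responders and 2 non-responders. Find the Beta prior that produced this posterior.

Under Beta–binomial conjugacy the posterior parameters are (a+s, b+f).
So a = 28 − 15 = 13 and b = 21 − 2 = 19.

Beta(13, 19)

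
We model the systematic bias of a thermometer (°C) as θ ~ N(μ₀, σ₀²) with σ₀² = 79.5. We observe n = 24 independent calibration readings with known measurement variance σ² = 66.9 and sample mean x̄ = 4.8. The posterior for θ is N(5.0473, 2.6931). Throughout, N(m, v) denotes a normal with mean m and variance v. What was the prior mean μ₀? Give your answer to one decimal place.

μ₀ = 12.1

The posterior mean is a precision-weighted average: μ_n = (τ₀μ₀ + τ_data·x̄)/(τ₀+τ_data), with τ₀=1/σ₀² and τ_data=n/σ².
Here τ₀ = 1/79.5 = 0.012579 and τ_data = 24/66.9 = 0.358744, so τ_n = 0.371323.
Rearranging for μ₀: μ₀ = (μ_n·τ_n − τ_data·x̄)/τ₀ = (5.0473·0.371323 − 0.358744·4.8) / 0.012579 = 0.152207/0.012579 ≈ 12.1.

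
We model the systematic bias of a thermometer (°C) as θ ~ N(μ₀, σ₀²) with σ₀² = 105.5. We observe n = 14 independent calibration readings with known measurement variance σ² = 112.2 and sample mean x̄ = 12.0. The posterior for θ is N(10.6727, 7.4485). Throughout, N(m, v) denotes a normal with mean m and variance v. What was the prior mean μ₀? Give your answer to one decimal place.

μ₀ = -6.8

With known observation variance, the Normal–Normal posterior has precision τ_n = τ₀ + n/σ² and mean μ_n = (τ₀μ₀ + (n/σ²)x̄)/τ_n.
Here τ₀ = 1/105.5 = 0.009479 and τ_data = 14/112.2 = 0.124777, so τ_n = 0.134256.
Rearranging for μ₀: μ₀ = (μ_n·τ_n − τ_data·x̄)/τ₀ = (10.6727·0.134256 − 0.124777·12.0) / 0.009479 = -0.064450/0.009479 ≈ -6.8.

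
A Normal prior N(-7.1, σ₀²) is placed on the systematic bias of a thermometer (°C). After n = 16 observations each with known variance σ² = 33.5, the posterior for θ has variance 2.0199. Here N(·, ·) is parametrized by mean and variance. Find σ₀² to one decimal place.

Posterior precision equals prior precision plus data precision: 1/σ_n² = 1/σ₀² + n/σ².
So 1/σ₀² = 1/2.0199 − 16/33.5 = 0.495074 − 0.477612 = 0.017462.
Hence σ₀² = 1/0.017462 ≈ 57.3.

σ₀² = 57.3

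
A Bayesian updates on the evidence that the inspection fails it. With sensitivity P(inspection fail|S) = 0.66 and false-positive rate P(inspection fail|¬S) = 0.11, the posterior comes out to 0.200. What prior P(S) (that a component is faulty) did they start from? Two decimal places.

In odds form, posterior odds = prior odds × likelihood ratio, so prior odds = posterior odds ÷ LR.
Posterior odds = 0.200/(1−0.200) = 0.2500. LR = 0.66/0.11 = 6.0000.
Prior odds = 0.2500/6.0000 = 0.0417, so P(S) = 0.0417/(1+0.0417) ≈ 0.04.

P(S) = 0.04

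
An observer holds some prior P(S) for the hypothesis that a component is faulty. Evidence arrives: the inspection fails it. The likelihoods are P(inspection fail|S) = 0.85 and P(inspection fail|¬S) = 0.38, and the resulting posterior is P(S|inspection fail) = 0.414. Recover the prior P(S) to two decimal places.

Bayes' rule in odds form gives O(S|E) = O(S)·[P(E|S)/P(E|¬S)], hence O(S) = O(S|E)/LR.
Posterior odds = 0.414/(1−0.414) = 0.7065. LR = 0.85/0.38 = 2.2368.
Prior odds = 0.7065/2.2368 = 0.3159, so P(S) = 0.3159/(1+0.3159) ≈ 0.24.

P(S) = 0.24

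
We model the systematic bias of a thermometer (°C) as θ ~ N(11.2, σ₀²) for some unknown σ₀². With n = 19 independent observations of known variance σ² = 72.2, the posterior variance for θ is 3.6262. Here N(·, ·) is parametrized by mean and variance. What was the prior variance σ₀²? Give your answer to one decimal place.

σ₀² = 79.3

Posterior precision equals prior precision plus data precision: 1/σ_n² = 1/σ₀² + n/σ².
So 1/σ₀² = 1/3.6262 − 19/72.2 = 0.275771 − 0.263158 = 0.012613.
Hence σ₀² = 1/0.012613 ≈ 79.3.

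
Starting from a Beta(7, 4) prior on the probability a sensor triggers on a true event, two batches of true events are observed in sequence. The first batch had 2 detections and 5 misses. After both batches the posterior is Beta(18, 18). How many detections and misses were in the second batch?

Sequential conjugate updates are equivalent to a single update on the pooled data, so total successes = posterior α − prior α and total failures = posterior β − prior β.
Total across both batches: 18−7=11 detections, 18−4=14 misses.
Subtract the first batch: 11−2=9 detections and 14−5=9 misses.

9 detections and 9 misses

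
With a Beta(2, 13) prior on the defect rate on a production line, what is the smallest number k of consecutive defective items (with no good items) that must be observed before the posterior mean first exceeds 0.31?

After k defective items and 0 good items the posterior is Beta(2+k, 13), with mean (2+k)/(2+13+k).
Set (2+k)/(15+k) > 0.31 and solve: k > (0.31·15 − 2)/(1 − 0.31) = 3.841.
The smallest integer exceeding 3.841 is 4, and checking k=4: (6)/(19) = 0.3158 > 0.31.

k = 4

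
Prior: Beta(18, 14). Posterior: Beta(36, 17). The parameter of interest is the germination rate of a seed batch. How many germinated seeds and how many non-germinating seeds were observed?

18 germinated seeds and 3 non-germinating seeds

Beta is conjugate to the binomial likelihood: posterior = Beta(a+s, b+f).
Match parameters: s=36−18=18, f=17−14=3.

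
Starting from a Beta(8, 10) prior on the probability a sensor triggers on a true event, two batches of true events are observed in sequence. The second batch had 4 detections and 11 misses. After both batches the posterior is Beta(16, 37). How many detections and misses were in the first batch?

Sequential conjugate updates are equivalent to a single update on the pooled data, so total successes = posterior α − prior α and total failures = posterior β − prior β.
Total across both batches: 16−8=8 detections, 37−10=27 misses.
Subtract the second batch: 8−4=4 detections and 27−11=16 misses.

4 detections and 16 misses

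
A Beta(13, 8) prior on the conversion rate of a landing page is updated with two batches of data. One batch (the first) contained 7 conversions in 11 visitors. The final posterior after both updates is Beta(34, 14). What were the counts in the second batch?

14 conversions and 2 bounces

Because Beta–binomial updating is additive in the counts, the combined data contributed (α_post−α_prior, β_post−β_prior) successes and failures.
Total across both batches: 34−13=21 conversions, 14−8=6 bounces.
Subtract the first batch: 21−7=14 conversions and 6−4=2 bounces.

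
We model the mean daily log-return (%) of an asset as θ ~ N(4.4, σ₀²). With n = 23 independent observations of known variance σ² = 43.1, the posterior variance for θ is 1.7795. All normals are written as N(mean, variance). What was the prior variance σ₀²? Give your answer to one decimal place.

σ₀² = 35.3

For the Normal–Normal model with known σ², precisions add: τ_n = τ₀ + n/σ².
So 1/σ₀² = 1/1.7795 − 23/43.1 = 0.561956 − 0.533643 = 0.028313.
Hence σ₀² = 1/0.028313 ≈ 35.3.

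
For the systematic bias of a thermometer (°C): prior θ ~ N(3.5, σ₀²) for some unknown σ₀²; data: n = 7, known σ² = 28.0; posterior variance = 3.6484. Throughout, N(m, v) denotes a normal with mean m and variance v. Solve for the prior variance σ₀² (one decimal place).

σ₀² = 41.5

Posterior precision equals prior precision plus data precision: 1/σ_n² = 1/σ₀² + n/σ².
So 1/σ₀² = 1/3.6484 − 7/28.0 = 0.274093 − 0.250000 = 0.024093.
Hence σ₀² = 1/0.024093 ≈ 41.5.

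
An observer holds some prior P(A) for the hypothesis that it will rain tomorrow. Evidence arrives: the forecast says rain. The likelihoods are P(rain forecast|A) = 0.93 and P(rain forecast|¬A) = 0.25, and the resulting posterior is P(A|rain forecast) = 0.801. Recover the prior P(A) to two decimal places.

Bayes' rule in odds form gives O(A|E) = O(A)·[P(E|A)/P(E|¬A)], hence O(A) = O(A|E)/LR.
Posterior odds = 0.801/(1−0.801) = 4.0251. LR = 0.93/0.25 = 3.7200.
Prior odds = 4.0251/3.7200 = 1.0820, so P(A) = 1.0820/(1+1.0820) ≈ 0.52.

P(A) = 0.52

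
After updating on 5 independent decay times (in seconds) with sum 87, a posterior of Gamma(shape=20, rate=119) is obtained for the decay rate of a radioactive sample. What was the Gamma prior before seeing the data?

Gamma(shape=15, rate=32)

Gamma–exponential conjugacy: posterior shape = α + n, posterior rate = β + Σtᵢ.
So α = 20 − 5 = 15 and β = 119 − 87 = 32.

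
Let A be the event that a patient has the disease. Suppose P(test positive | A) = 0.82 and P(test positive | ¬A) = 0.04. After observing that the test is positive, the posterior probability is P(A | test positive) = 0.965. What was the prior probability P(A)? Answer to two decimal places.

In odds form, posterior odds = prior odds × likelihood ratio, so prior odds = posterior odds ÷ LR.
Posterior odds = 0.965/(1−0.965) = 27.5714. LR = 0.82/0.04 = 20.5000.
Prior odds = 27.5714/20.5000 = 1.3449, so P(A) = 1.3449/(1+1.3449) ≈ 0.57.

P(A) = 0.57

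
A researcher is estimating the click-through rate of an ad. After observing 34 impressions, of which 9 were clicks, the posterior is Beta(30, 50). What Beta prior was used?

Under Beta–binomial conjugacy the posterior parameters are (α+s, β+f).
So α = 30 − 9 = 21 and β = 50 − 25 = 25.

Beta(21, 25)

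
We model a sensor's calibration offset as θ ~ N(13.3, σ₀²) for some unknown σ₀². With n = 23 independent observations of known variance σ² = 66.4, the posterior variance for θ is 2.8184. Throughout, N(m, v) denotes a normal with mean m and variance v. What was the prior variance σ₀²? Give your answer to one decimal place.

Posterior precision equals prior precision plus data precision: 1/σ_n² = 1/σ₀² + n/σ².
So 1/σ₀² = 1/2.8184 − 23/66.4 = 0.354811 − 0.346386 = 0.008425.
Hence σ₀² = 1/0.008425 ≈ 118.7.

σ₀² = 118.7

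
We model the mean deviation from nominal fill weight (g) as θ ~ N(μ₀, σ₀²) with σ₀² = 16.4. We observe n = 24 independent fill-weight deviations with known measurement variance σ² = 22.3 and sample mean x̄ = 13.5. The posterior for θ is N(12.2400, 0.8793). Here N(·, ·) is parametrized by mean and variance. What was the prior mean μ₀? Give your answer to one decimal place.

μ₀ = -10.0

The posterior mean is a precision-weighted average: μ_n = (τ₀μ₀ + τ_data·x̄)/(τ₀+τ_data), with τ₀=1/σ₀² and τ_data=n/σ².
Here τ₀ = 1/16.4 = 0.060976 and τ_data = 24/22.3 = 1.076233, so τ_n = 1.137209.
Rearranging for μ₀: μ₀ = (μ_n·τ_n − τ_data·x̄)/τ₀ = (12.2400·1.137209 − 1.076233·13.5) / 0.060976 = -0.609707/0.060976 ≈ -10.0.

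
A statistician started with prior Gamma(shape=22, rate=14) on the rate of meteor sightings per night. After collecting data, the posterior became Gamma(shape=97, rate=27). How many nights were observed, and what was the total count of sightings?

n = 13 nights with total 75 sightings

A Gamma(α, β) prior (rate parametrization) on a Poisson rate with n observations summing to S gives posterior Gamma(α+S, β+n).
Matching: Σxᵢ = 97 − 22 = 75 and n = 27 − 14 = 13.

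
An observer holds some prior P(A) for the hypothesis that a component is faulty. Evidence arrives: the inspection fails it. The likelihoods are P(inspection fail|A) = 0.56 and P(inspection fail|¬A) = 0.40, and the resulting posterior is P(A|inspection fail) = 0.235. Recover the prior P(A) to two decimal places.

P(A) = 0.18

Bayes' rule in odds form gives O(A|E) = O(A)·[P(E|A)/P(E|¬A)], hence O(A) = O(A|E)/LR.
Posterior odds = 0.235/(1−0.235) = 0.3072. LR = 0.56/0.40 = 1.4000.
Prior odds = 0.3072/1.4000 = 0.2194, so P(A) = 0.2194/(1+0.2194) ≈ 0.18.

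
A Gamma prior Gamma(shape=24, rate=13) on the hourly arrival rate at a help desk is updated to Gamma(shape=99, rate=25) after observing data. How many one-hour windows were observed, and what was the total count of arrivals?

n = 12 one-hour windows with total 75 arrivals

Gamma–Poisson conjugacy: posterior shape = α + Σxᵢ, posterior rate = β + n.
Matching: Σxᵢ = 99 − 24 = 75 and n = 25 − 13 = 12.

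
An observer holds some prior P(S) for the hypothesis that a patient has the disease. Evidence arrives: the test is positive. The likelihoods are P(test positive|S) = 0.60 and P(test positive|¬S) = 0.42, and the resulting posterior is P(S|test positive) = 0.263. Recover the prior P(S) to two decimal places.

Bayes' rule in odds form gives O(S|E) = O(S)·[P(E|S)/P(E|¬S)], hence O(S) = O(S|E)/LR.
Posterior odds = 0.263/(1−0.263) = 0.3569. LR = 0.60/0.42 = 1.4286.
Prior odds = 0.3569/1.4286 = 0.2498, so P(S) = 0.2498/(1+0.2498) ≈ 0.20.

P(S) = 0.20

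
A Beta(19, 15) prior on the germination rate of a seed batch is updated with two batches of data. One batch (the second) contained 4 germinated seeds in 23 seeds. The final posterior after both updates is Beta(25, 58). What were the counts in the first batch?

2 germinated seeds and 24 non-germinating seeds

Because Beta–binomial updating is additive in the counts, the combined data contributed (α_post−α_prior, β_post−β_prior) successes and failures.
Total across both batches: 25−19=6 germinated seeds, 58−15=43 non-germinating seeds.
Subtract the second batch: 6−4=2 germinated seeds and 43−19=24 non-germinating seeds.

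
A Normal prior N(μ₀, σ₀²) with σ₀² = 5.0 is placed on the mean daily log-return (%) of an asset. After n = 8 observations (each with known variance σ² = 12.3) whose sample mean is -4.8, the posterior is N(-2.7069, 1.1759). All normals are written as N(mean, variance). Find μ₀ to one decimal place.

The posterior mean is a precision-weighted average: μ_n = (τ₀μ₀ + τ_data·x̄)/(τ₀+τ_data), with τ₀=1/σ₀² and τ_data=n/σ².
Here τ₀ = 1/5.0 = 0.200000 and τ_data = 8/12.3 = 0.650407, so τ_n = 0.850407.
Rearranging for μ₀: μ₀ = (μ_n·τ_n − τ_data·x̄)/τ₀ = (-2.7069·0.850407 − 0.650407·-4.8) / 0.200000 = 0.819987/0.200000 ≈ 4.1.

μ₀ = 4.1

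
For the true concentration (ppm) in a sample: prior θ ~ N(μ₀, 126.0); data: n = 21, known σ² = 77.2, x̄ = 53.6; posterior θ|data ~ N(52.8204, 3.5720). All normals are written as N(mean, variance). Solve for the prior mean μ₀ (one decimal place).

μ₀ = 26.1

With known observation variance, the Normal–Normal posterior has precision τ_n = τ₀ + n/σ² and mean μ_n = (τ₀μ₀ + (n/σ²)x̄)/τ_n.
Here τ₀ = 1/126.0 = 0.007937 and τ_data = 21/77.2 = 0.272021, so τ_n = 0.279958.
Rearranging for μ₀: μ₀ = (μ_n·τ_n − τ_data·x̄)/τ₀ = (52.8204·0.279958 − 0.272021·53.6) / 0.007937 = 0.207168/0.007937 ≈ 26.1.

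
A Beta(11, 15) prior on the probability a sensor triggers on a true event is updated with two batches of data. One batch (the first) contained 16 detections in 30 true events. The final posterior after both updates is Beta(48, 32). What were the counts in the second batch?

Sequential conjugate updates are equivalent to a single update on the pooled data, so total successes = posterior α − prior α and total failures = posterior β − prior β.
Total across both batches: 48−11=37 detections, 32−15=17 misses.
Subtract the first batch: 37−16=21 detections and 17−14=3 misses.

21 detections and 3 misses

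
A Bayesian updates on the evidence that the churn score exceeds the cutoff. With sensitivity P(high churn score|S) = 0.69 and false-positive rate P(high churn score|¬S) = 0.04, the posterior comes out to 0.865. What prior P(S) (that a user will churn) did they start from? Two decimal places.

P(S) = 0.27

In odds form, posterior odds = prior odds × likelihood ratio, so prior odds = posterior odds ÷ LR.
Posterior odds = 0.865/(1−0.865) = 6.4074. LR = 0.69/0.04 = 17.2500.
Prior odds = 6.4074/17.2500 = 0.3714, so P(S) = 0.3714/(1+0.3714) ≈ 0.27.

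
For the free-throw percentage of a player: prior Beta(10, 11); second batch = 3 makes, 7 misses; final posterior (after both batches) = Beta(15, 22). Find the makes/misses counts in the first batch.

Sequential conjugate updates are equivalent to a single update on the pooled data, so total successes = posterior α − prior α and total failures = posterior β − prior β.
Total across both batches: 15−10=5 makes, 22−11=11 misses.
Subtract the second batch: 5−3=2 makes and 11−7=4 misses.

2 makes and 4 misses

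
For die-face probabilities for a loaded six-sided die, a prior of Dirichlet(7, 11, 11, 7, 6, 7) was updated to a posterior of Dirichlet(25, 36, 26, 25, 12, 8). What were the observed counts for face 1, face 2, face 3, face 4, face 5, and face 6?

For a Dirichlet(α) prior with multinomial counts c, the posterior is Dirichlet(α + c) componentwise.
Counts are posterior − prior componentwise: 25−7=18, 36−11=25, 26−11=15, 25−7=18, 12−6=6, 8−7=1.

counts (18, 25, 15, 18, 6, 1)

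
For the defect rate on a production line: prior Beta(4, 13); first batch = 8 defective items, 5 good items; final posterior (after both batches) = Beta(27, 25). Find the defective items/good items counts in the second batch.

15 defective items and 7 good items

Sequential conjugate updates are equivalent to a single update on the pooled data, so total successes = posterior α − prior α and total failures = posterior β − prior β.
Total across both batches: 27−4=23 defective items, 25−13=12 good items.
Subtract the first batch: 23−8=15 defective items and 12−5=7 good items.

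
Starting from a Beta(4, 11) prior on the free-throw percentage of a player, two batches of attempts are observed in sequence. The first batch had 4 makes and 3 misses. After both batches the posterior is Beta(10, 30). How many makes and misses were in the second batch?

2 makes and 16 misses

Because Beta–binomial updating is additive in the counts, the combined data contributed (α_post−α_prior, β_post−β_prior) successes and failures.
Total across both batches: 10−4=6 makes, 30−11=19 misses.
Subtract the first batch: 6−4=2 makes and 19−3=16 misses.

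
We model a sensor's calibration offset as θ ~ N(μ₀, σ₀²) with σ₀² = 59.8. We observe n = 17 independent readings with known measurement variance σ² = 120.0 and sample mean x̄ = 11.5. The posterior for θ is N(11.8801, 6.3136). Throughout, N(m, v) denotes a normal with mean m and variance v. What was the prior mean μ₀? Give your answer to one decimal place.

μ₀ = 15.1

With known observation variance, the Normal–Normal posterior has precision τ_n = τ₀ + n/σ² and mean μ_n = (τ₀μ₀ + (n/σ²)x̄)/τ_n.
Here τ₀ = 1/59.8 = 0.016722 and τ_data = 17/120.0 = 0.141667, so τ_n = 0.158389.
Rearranging for μ₀: μ₀ = (μ_n·τ_n − τ_data·x̄)/τ₀ = (11.8801·0.158389 − 0.141667·11.5) / 0.016722 = 0.252507/0.016722 ≈ 15.1.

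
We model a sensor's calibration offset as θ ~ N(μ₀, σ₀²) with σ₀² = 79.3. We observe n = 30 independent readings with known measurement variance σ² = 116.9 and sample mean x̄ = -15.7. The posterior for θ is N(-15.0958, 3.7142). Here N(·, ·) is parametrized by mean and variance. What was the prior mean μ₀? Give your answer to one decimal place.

With known observation variance, the Normal–Normal posterior has precision τ_n = τ₀ + n/σ² and mean μ_n = (τ₀μ₀ + (n/σ²)x̄)/τ_n.
Here τ₀ = 1/79.3 = 0.012610 and τ_data = 30/116.9 = 0.256630, so τ_n = 0.269240.
Rearranging for μ₀: μ₀ = (μ_n·τ_n − τ_data·x̄)/τ₀ = (-15.0958·0.269240 − 0.256630·-15.7) / 0.012610 = -0.035302/0.012610 ≈ -2.8.

μ₀ = -2.8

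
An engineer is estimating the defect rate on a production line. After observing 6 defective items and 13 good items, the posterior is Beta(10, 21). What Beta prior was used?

Under Beta–binomial conjugacy the posterior parameters are (a+s, b+f).
Subtract the data counts: 10−6=4, 21−13=8.

Beta(4, 8)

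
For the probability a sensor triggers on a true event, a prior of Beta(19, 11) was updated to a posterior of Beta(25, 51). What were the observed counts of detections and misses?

6 detections and 40 misses

A Beta(α, β) prior with s successes and f failures in binomial data gives a Beta(α+s, β+f) posterior.
So s = 25 − 19 = 6 and f = 51 − 11 = 40.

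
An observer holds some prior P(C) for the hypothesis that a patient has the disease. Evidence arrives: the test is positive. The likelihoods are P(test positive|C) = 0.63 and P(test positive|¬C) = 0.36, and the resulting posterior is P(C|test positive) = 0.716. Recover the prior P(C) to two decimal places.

In odds form, posterior odds = prior odds × likelihood ratio, so prior odds = posterior odds ÷ LR.
Posterior odds = 0.716/(1−0.716) = 2.5211. LR = 0.63/0.36 = 1.7500.
Prior odds = 2.5211/1.7500 = 1.4406, so P(C) = 1.4406/(1+1.4406) ≈ 0.59.

P(C) = 0.59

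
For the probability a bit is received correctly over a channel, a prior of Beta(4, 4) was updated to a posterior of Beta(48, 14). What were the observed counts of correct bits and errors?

Beta is conjugate to the binomial likelihood: posterior = Beta(α+s, β+f).
Match parameters: s=48−4=44, f=14−4=10.

44 correct bits and 10 errors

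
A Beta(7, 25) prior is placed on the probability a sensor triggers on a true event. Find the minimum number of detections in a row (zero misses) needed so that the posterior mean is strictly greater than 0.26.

After k detections and 0 misses the posterior is Beta(7+k, 25), with mean (7+k)/(7+25+k).
Set (7+k)/(32+k) > 0.26 and solve: k > (0.26·32 − 7)/(1 − 0.26) = 1.784.
The smallest integer exceeding 1.784 is 2, and checking k=2: (9)/(34) = 0.2647 > 0.26.

k = 2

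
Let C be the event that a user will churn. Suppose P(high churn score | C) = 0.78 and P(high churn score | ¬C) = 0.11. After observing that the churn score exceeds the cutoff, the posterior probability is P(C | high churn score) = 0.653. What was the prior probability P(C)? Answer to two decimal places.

In odds form, posterior odds = prior odds × likelihood ratio, so prior odds = posterior odds ÷ LR.
Posterior odds = 0.653/(1−0.653) = 1.8818. LR = 0.78/0.11 = 7.0909.
Prior odds = 1.8818/7.0909 = 0.2654, so P(C) = 0.2654/(1+0.2654) ≈ 0.21.

P(C) = 0.21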